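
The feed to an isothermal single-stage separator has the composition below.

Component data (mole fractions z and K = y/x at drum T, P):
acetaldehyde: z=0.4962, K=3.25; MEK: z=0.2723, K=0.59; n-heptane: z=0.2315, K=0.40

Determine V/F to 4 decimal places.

Rachford–Rice: g(V/F) = Σ zᵢ(Kᵢ−1)/(1+V/F(Kᵢ−1)) = 0.
Feasibility: ΣzᵢKᵢ = 1.8659, Σzᵢ/Kᵢ = 1.1930 — both > 1, two phases present.
Newton iteration, V/F⁰ = 0.5:
  V/F = 0.5000: g = 0.18653, g' = -0.7988 → V/F = 0.7335
  V/F = 0.7335: g = 0.01350, g' = -0.7171 → V/F = 0.7523
Converged at V/F = 0.7523.

V/F = 0.7523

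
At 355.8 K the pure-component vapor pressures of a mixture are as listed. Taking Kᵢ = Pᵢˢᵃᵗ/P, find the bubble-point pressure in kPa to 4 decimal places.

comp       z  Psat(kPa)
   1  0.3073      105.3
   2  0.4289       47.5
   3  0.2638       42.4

At the bubble point ψ → 0, so ΣzᵢKᵢ = 1 with Kᵢ = Pᵢˢᵃᵗ/P ⇒ P = ΣzᵢPᵢˢᵃᵗ.
P = 0.3073·105.3 + 0.4289·47.5 + 0.2638·42.4 = 63.9166 kPa

Pbub = 63.9166 kPa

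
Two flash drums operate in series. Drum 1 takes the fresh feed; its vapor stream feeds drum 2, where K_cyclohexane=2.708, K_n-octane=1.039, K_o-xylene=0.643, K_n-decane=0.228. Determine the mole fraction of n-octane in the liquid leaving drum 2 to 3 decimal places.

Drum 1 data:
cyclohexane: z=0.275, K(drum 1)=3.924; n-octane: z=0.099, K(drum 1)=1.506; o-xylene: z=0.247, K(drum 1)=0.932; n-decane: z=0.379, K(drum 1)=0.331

x_n-octane (drum 2) = 0.118

Drum 1:
Newton iteration, ψ₁⁰ = 0.37:
  ψ₁ = 0.370: g = 0.0742, g' = -0.861 → ψ₁ = 0.456
  ψ₁ = 0.456: g = 0.0030, g' = -0.801 → ψ₁ = 0.460
Converged at ψ₁ = 0.460.
Drum-1 compositions:
  cyclohexane: x = 0.117, y = 0.460
  n-octane: x = 0.080, y = 0.121
  o-xylene: x = 0.255, y = 0.238
  n-decane: x = 0.547, y = 0.181
Drum-2 feed = drum-1 vapor: z₂ = (0.4602, 0.1209, 0.2376, 0.1812).
Drum 2:
Rachford–Rice: g(ψ₂) = Σ zᵢ(Kᵢ−1)/(1+ψ₂(Kᵢ−1)) = 0.
Check two-phase: ΣzᵢKᵢ = 1.566 > 1 and Σzᵢ/Kᵢ = 1.451 > 1, so g(0) = 0.566 > 0 and g(1) = -0.451 < 0.
Iterate (Newton) starting at ψ₂ = 0.5:
  ψ₂ = 0.500: g = 0.0975, g' = -0.722 → ψ₂ = 0.635
  ψ₂ = 0.635: g = -0.0025, g' = -0.775 → ψ₂ = 0.632
Converged at ψ₂ = 0.632.
  cyclohexane: x = 0.221, y = 0.599
  n-octane: x = 0.118, y = 0.123
  o-xylene: x = 0.307, y = 0.197
  n-decane: x = 0.354, y = 0.081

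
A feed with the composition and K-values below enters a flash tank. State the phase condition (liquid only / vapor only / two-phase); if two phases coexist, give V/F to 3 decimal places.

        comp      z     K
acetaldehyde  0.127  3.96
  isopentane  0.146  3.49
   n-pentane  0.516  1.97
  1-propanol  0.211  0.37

ΣzᵢKᵢ = 2.107; Σzᵢ/Kᵢ = 0.906.
Since Σzᵢ/Kᵢ < 1 the mixture is above its dew point — single vapor phase.

vapor only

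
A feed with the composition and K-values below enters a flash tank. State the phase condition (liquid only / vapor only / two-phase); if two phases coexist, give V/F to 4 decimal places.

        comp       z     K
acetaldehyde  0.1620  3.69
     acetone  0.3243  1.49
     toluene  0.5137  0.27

two-phase, V/F = 0.1883

ΣzᵢKᵢ = 1.2197; Σzᵢ/Kᵢ = 2.1641.
Both exceed 1, so a two-phase solution exists.
Material balance + equilibrium reduce to Σ zᵢ(Kᵢ−1)/(1+ψ(Kᵢ−1)) = 0.
Iterate (Newton) starting at ψ = 0.34:
  ψ = 0.3400: g = -0.13498, g' = -0.8613 → ψ = 0.1833
  ψ = 0.1833: g = 0.00476, g' = -0.9563 → ψ = 0.1883
Converged at ψ = 0.1883.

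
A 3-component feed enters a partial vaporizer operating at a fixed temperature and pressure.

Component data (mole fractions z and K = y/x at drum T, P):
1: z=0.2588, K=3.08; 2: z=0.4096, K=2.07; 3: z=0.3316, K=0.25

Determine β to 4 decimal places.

β = 0.6519

Rachford–Rice: g(β) = Σ zᵢ(Kᵢ−1)/(1+β(Kᵢ−1)) = 0.
g(0) = ΣzᵢKᵢ − 1 = 0.7279 and g(1) = 1 − Σzᵢ/Kᵢ = -0.6083, so a root lies in (0, 1).
Newton–Raphson from β = 0.5:
  β = 0.5000: g = 0.15147, g' = -0.9456 → β = 0.6602
  β = 0.6602: g = -0.00895, g' = -1.0917 → β = 0.6520
  β = 0.6520: g = -0.00005, g' = -1.0787 → β = 0.6519
Converged at β = 0.6519.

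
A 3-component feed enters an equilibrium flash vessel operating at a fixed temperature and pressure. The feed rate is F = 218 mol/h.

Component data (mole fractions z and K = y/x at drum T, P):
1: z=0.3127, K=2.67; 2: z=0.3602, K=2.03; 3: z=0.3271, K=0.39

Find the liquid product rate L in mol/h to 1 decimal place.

L = 32.9 mol/h

Rachford–Rice: g(ψ) = Σ zᵢ(Kᵢ−1)/(1+ψ(Kᵢ−1)) = 0.
Feasibility: ΣzᵢKᵢ = 1.6937, Σzᵢ/Kᵢ = 1.1333 — both > 1, two phases present.
Newton iteration, ψ⁰ = 0.5:
  ψ = 0.5000: g = 0.24238, g' = -0.6775 → ψ = 0.8578
  ψ = 0.8578: g = -0.00685, g' = -0.7906 → ψ = 0.8491
  ψ = 0.8491: g = -0.00004, g' = -0.7817 → ψ = 0.8490
Converged at ψ = 0.8490.
Then V = ψ·F = 0.8490·218 = 185.1 mol/h and L = F − V = 32.9 mol/h.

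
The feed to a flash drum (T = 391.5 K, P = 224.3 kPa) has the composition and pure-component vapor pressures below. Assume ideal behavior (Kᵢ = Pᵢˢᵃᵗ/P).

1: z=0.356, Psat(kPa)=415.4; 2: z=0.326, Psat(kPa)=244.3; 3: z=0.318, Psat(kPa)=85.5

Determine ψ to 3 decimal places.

Raoult's law: Kᵢ = Pᵢˢᵃᵗ/P = Pᵢˢᵃᵗ/224.3.
  K_1 = 415.4/224.3 = 1.85198, K_2 = 244.3/224.3 = 1.08917, K_3 = 85.5/224.3 = 0.38119
Let ψ = V/F and solve Σ zᵢ(Kᵢ−1)/(1+ψ(Kᵢ−1)) = 0.
Check two-phase: ΣzᵢKᵢ = 1.136 > 1 and Σzᵢ/Kᵢ = 1.326 > 1, so g(0) = 0.136 > 0 and g(1) = -0.326 < 0.
Iterate (Newton) starting at ψ = 0.59:
  ψ = 0.590: g = -0.0805, g' = -0.419 → ψ = 0.398
  ψ = 0.398: g = -0.0065, g' = -0.361 → ψ = 0.380
Converged at ψ = 0.380.

ψ = 0.380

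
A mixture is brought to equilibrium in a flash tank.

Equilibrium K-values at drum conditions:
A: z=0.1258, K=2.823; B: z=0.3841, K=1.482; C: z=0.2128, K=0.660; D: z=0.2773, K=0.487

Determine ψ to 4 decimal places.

Newton–Raphson from ψ = 0.5:
  ψ = 0.5000: g = -0.00934, g' = -0.3401 → ψ = 0.4725
  ψ = 0.4725: g = 0.00002, g' = -0.3419 → ψ = 0.4726
Converged at ψ = 0.4726.

ψ = 0.4726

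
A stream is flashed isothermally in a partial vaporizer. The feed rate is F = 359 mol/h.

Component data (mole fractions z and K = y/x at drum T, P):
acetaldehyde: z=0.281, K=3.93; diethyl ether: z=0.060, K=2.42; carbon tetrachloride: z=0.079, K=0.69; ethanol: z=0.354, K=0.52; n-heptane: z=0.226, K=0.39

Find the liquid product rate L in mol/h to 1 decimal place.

L = 209.9 mol/h

Material balance + equilibrium reduce to Σ zᵢ(Kᵢ−1)/(1+ψ(Kᵢ−1)) = 0.
g(0) = ΣzᵢKᵢ − 1 = 0.576 and g(1) = 1 − Σzᵢ/Kᵢ = -0.471, so a root lies in (0, 1).
Newton iteration, ψ⁰ = 0.58:
  ψ = 0.580: g = -0.1269, g' = -0.737 → ψ = 0.408
  ψ = 0.408: g = 0.0063, g' = -0.834 → ψ = 0.415
Converged at ψ = 0.415.
Then V = ψ·F = 0.4153·359 = 149.1 mol/h and L = F − V = 209.9 mol/h.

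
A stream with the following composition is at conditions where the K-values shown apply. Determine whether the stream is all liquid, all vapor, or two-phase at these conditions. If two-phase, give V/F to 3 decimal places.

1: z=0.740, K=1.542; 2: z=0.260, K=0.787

all vapor

ΣzᵢKᵢ = 1.346; Σzᵢ/Kᵢ = 0.810.
Since Σzᵢ/Kᵢ < 1 the mixture is above its dew point — single vapor phase.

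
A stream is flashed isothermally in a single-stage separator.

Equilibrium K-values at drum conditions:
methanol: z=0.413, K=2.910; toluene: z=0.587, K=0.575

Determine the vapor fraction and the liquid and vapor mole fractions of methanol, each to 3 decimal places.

Material balance + equilibrium reduce to Σ zᵢ(Kᵢ−1)/(1+ψ(Kᵢ−1)) = 0.
Feasibility: ΣzᵢKᵢ = 1.539, Σzᵢ/Kᵢ = 1.163 — both > 1, two phases present.
Binary case is linear: z₁(K₁−1)(1+ψ(K₂−1)) + z₂(K₂−1)(1+ψ(K₁−1)) = 0
⇒ ψ = [z₁(K₁−1)+z₂(K₂−1)] / [−(K₁−1)(K₂−1)] = 0.5394/0.8118 = 0.664
Compositions from xᵢ = zᵢ/(1+ψ(Kᵢ−1)), yᵢ = Kᵢxᵢ:
  methanol: x = 0.182, y = 0.530
  toluene: x = 0.818, y = 0.470

ψ = 0.664, x_methanol = 0.182, y_methanol = 0.530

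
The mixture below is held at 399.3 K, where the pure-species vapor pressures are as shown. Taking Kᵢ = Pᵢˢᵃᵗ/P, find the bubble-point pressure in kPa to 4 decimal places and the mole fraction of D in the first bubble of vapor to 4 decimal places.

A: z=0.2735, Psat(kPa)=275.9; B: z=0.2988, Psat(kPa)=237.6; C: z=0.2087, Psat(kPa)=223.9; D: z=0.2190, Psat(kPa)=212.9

At the bubble point ψ → 0, so ΣzᵢKᵢ = 1 with Kᵢ = Pᵢˢᵃᵗ/P ⇒ P = ΣzᵢPᵢˢᵃᵗ.
P = 0.2735·275.9 + 0.2988·237.6 + 0.2087·223.9 + 0.2190·212.9 = 239.8066 kPa
yᵢ = zᵢPᵢˢᵃᵗ/P ⇒ y_D = 0.2190·212.9/239.8066 = 0.1944

Pbub = 239.8066 kPa, y_D = 0.1944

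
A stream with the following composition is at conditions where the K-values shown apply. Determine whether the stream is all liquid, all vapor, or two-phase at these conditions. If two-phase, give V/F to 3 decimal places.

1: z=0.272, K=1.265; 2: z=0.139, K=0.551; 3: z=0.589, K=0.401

all liquid

ΣzᵢKᵢ = 0.657; Σzᵢ/Kᵢ = 1.936.
Since ΣzᵢKᵢ < 1 the mixture is below its bubble point — single liquid phase.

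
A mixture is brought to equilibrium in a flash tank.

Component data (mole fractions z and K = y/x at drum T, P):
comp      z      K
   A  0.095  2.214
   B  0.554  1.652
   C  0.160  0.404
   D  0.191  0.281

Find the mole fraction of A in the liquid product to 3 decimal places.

x_A = 0.060

Material balance + equilibrium reduce to Σ zᵢ(Kᵢ−1)/(1+ψ(Kᵢ−1)) = 0.
Check two-phase: ΣzᵢKᵢ = 1.244 > 1 and Σzᵢ/Kᵢ = 1.454 > 1, so g(0) = 0.244 > 0 and g(1) = -0.454 < 0.
Newton iteration, ψ⁰ = 0.5:
  ψ = 0.500: g = -0.0061, g' = -0.544 → ψ = 0.489
Converged at ψ = 0.489.
Compositions from xᵢ = zᵢ/(1+ψ(Kᵢ−1)), yᵢ = Kᵢxᵢ:
  A: x = 0.060, y = 0.132
  B: x = 0.420, y = 0.694
  C: x = 0.226, y = 0.091
  D: x = 0.294, y = 0.083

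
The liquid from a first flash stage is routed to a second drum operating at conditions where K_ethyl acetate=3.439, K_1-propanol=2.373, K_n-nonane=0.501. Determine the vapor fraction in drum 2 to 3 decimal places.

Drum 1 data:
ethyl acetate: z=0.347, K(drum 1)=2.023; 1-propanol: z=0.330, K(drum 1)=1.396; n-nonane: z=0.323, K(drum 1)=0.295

V/F (drum 2) = 0.742

Drum 1:
Material balance + equilibrium reduce to Σ zᵢ(Kᵢ−1)/(1+ψ₁(Kᵢ−1)) = 0.
Check two-phase: ΣzᵢKᵢ = 1.258 > 1 and Σzᵢ/Kᵢ = 1.503 > 1, so g(0) = 0.258 > 0 and g(1) = -0.503 < 0.
Newton iteration, ψ₁⁰ = 0.43:
  ψ₁ = 0.430: g = 0.0314, g' = -0.544 → ψ₁ = 0.488
  ψ₁ = 0.488: g = -0.0007, g' = -0.571 → ψ₁ = 0.487
Converged at ψ₁ = 0.487.
Drum-1 compositions:
  ethyl acetate: x = 0.232, y = 0.469
  1-propanol: x = 0.277, y = 0.386
  n-nonane: x = 0.492, y = 0.145
Drum-2 feed = drum-1 liquid: z₂ = (0.2317, 0.2767, 0.4916).
Drum 2:
Let ψ₂ = V/F and solve Σ zᵢ(Kᵢ−1)/(1+ψ₂(Kᵢ−1)) = 0.
Feasibility: ΣzᵢKᵢ = 1.700, Σzᵢ/Kᵢ = 1.165 — both > 1, two phases present.
Iterate (Newton) starting at ψ₂ = 0.61:
  ψ₂ = 0.610: g = 0.0812, g' = -0.630 → ψ₂ = 0.739
  ψ₂ = 0.739: g = 0.0016, g' = -0.611 → ψ₂ = 0.742
Converged at ψ₂ = 0.742.
  ethyl acetate: x = 0.082, y = 0.284
  1-propanol: x = 0.137, y = 0.325
  n-nonane: x = 0.780, y = 0.391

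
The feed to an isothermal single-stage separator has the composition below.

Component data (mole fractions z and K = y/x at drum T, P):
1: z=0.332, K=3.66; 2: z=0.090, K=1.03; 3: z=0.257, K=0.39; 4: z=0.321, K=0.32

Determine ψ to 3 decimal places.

ψ = 0.326

Material balance + equilibrium reduce to Σ zᵢ(Kᵢ−1)/(1+ψ(Kᵢ−1)) = 0.
Feasibility: ΣzᵢKᵢ = 1.511, Σzᵢ/Kᵢ = 1.840 — both > 1, two phases present.
Newton–Raphson from ψ = 0.5:
  ψ = 0.500: g = -0.1746, g' = -0.972 → ψ = 0.320
  ψ = 0.320: g = 0.0057, g' = -1.075 → ψ = 0.326
Converged at ψ = 0.326.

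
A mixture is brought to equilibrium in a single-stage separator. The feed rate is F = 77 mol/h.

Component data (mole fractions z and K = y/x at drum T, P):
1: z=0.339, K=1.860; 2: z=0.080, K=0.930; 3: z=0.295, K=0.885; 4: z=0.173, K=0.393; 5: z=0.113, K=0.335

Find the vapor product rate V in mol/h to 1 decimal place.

Newton–Raphson from ψ = 0.5:
  ψ = 0.500: g = -0.1013, g' = -0.371 → ψ = 0.227
  ψ = 0.227: g = -0.0069, g' = -0.335 → ψ = 0.206
Converged at ψ = 0.206.
Then V = ψ·F = 0.2064·77 = 15.9 mol/h and L = F − V = 61.1 mol/h.

V = 15.9 mol/h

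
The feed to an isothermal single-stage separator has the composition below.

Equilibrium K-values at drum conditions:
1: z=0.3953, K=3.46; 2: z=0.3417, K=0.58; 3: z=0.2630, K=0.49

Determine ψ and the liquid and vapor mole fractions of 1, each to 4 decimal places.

ψ = 0.6119, x_1 = 0.1578, y_1 = 0.5459

Material balance + equilibrium reduce to Σ zᵢ(Kᵢ−1)/(1+ψ(Kᵢ−1)) = 0.
Check two-phase: ΣzᵢKᵢ = 1.6948 > 1 and Σzᵢ/Kᵢ = 1.2401 > 1, so g(0) = 0.6948 > 0 and g(1) = -0.2401 < 0.
Newton iteration, ψ⁰ = 0.5:
  ψ = 0.5000: g = 0.07437, g' = -0.7009 → ψ = 0.6061
  ψ = 0.6061: g = 0.00371, g' = -0.6373 → ψ = 0.6119
Converged at ψ = 0.6119.
Compositions from xᵢ = zᵢ/(1+ψ(Kᵢ−1)), yᵢ = Kᵢxᵢ:
  1: x = 0.1578, y = 0.5459
  2: x = 0.4599, y = 0.2667
  3: x = 0.3823, y = 0.1873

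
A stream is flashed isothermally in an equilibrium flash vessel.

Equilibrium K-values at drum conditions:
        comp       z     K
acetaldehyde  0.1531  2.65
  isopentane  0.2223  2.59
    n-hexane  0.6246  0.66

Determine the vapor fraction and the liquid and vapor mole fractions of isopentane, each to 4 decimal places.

Rachford–Rice: g(ψ) = Σ zᵢ(Kᵢ−1)/(1+ψ(Kᵢ−1)) = 0.
Feasibility: ΣzᵢKᵢ = 1.3937, Σzᵢ/Kᵢ = 1.0900 — both > 1, two phases present.
Iterate (Newton) starting at ψ = 0.32:
  ψ = 0.3200: g = 0.16130, g' = -0.5163 → ψ = 0.6324
  ψ = 0.6324: g = 0.02933, g' = -0.3567 → ψ = 0.7146
  ψ = 0.7146: g = 0.00086, g' = -0.3369 → ψ = 0.7172
Converged at ψ = 0.7172.
Compositions from xᵢ = zᵢ/(1+ψ(Kᵢ−1)), yᵢ = Kᵢxᵢ:
  acetaldehyde: x = 0.0701, y = 0.1858
  isopentane: x = 0.1039, y = 0.2690
  n-hexane: x = 0.8260, y = 0.5452

ψ = 0.7172, x_isopentane = 0.1039, y_isopentane = 0.2690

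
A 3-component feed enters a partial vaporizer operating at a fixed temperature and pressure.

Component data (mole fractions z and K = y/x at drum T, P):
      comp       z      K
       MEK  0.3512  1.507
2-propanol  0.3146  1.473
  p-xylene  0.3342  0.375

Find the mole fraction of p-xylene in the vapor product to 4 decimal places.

y_p-xylene = 0.1650

Let ψ = V/F and solve Σ zᵢ(Kᵢ−1)/(1+ψ(Kᵢ−1)) = 0.
Check two-phase: ΣzᵢKᵢ = 1.1180 > 1 and Σzᵢ/Kᵢ = 1.3378 > 1, so g(0) = 0.1180 > 0 and g(1) = -0.3378 < 0.
Newton iteration, ψ⁰ = 0.66:
  ψ = 0.6600: g = -0.10871, g' = -0.4698 → ψ = 0.4286
  ψ = 0.4286: g = -0.01530, g' = -0.3531 → ψ = 0.3853
  ψ = 0.3853: g = -0.00029, g' = -0.3400 → ψ = 0.3844
Converged at ψ = 0.3844.
Compositions from xᵢ = zᵢ/(1+ψ(Kᵢ−1)), yᵢ = Kᵢxᵢ:
  MEK: x = 0.2939, y = 0.4429
  2-propanol: x = 0.2662, y = 0.3921
  p-xylene: x = 0.4399, y = 0.1650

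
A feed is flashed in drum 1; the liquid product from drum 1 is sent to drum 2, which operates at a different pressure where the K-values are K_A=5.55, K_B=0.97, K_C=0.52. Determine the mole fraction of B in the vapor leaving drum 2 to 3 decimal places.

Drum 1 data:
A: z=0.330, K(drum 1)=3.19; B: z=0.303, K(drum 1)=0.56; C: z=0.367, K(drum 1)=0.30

Drum 1:
Rachford–Rice: g(ψ₁) = Σ zᵢ(Kᵢ−1)/(1+ψ₁(Kᵢ−1)) = 0.
g(0) = ΣzᵢKᵢ − 1 = 0.332 and g(1) = 1 − Σzᵢ/Kᵢ = -0.868, so a root lies in (0, 1).
Iterate (Newton) starting at ψ₁ = 0.51:
  ψ₁ = 0.510: g = -0.2300, g' = -0.886 → ψ₁ = 0.250
  ψ₁ = 0.250: g = 0.0056, g' = -0.999 → ψ₁ = 0.256
Converged at ψ₁ = 0.256.
Drum-1 compositions:
  A: x = 0.211, y = 0.675
  B: x = 0.341, y = 0.191
  C: x = 0.447, y = 0.134
Drum-2 feed = drum-1 liquid: z₂ = (0.2115, 0.3414, 0.4471).
Drum 2:
Newton iteration, ψ₂⁰ = 0.5:
  ψ₂ = 0.500: g = 0.0011, g' = -0.587 → ψ₂ = 0.502
Converged at ψ₂ = 0.502.
  A: x = 0.064, y = 0.358
  B: x = 0.347, y = 0.336
  C: x = 0.589, y = 0.306

y_B (drum 2) = 0.336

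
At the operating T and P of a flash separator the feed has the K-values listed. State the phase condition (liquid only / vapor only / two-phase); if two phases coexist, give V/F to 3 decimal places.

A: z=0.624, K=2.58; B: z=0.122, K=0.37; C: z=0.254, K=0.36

ΣzᵢKᵢ = 1.746; Σzᵢ/Kᵢ = 1.277.
Both exceed 1, so a two-phase solution exists.
Iterate (Newton) starting at ψ = 0.5:
  ψ = 0.500: g = 0.1995, g' = -0.814 → ψ = 0.745
  ψ = 0.745: g = -0.0027, g' = -0.881 → ψ = 0.742
Converged at ψ = 0.742.

two-phase, V/F = 0.742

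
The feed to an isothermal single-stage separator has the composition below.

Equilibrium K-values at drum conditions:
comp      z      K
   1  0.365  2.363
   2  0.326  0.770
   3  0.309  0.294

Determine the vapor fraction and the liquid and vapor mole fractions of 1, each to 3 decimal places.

Newton iteration, ψ⁰ = 0.5:
  ψ = 0.500: g = -0.1260, g' = -0.630 → ψ = 0.300
  ψ = 0.300: g = -0.0041, g' = -0.609 → ψ = 0.293
Converged at ψ = 0.293.
Compositions from xᵢ = zᵢ/(1+ψ(Kᵢ−1)), yᵢ = Kᵢxᵢ:
  1: x = 0.261, y = 0.616
  2: x = 0.350, y = 0.269
  3: x = 0.390, y = 0.115

ψ = 0.293, x_1 = 0.261, y_1 = 0.616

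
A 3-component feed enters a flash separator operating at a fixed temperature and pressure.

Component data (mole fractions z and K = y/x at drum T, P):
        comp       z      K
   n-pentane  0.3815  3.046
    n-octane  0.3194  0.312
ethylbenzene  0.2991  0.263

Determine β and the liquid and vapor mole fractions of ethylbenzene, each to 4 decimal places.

β = 0.2336, x_ethylbenzene = 0.3613, y_ethylbenzene = 0.0950

Let β = V/F and solve Σ zᵢ(Kᵢ−1)/(1+β(Kᵢ−1)) = 0.
Check two-phase: ΣzᵢKᵢ = 1.3404 > 1 and Σzᵢ/Kᵢ = 2.2862 > 1, so g(0) = 0.3404 > 0 and g(1) = -1.2862 < 0.
Newton iteration, β⁰ = 0.5:
  β = 0.5000: g = -0.29821, g' = -1.1489 → β = 0.2404
  β = 0.2404: g = -0.00804, g' = -1.1745 → β = 0.2336
Converged at β = 0.2336.
Compositions from xᵢ = zᵢ/(1+β(Kᵢ−1)), yᵢ = Kᵢxᵢ:
  n-pentane: x = 0.2581, y = 0.7862
  n-octane: x = 0.3806, y = 0.1187
  ethylbenzene: x = 0.3613, y = 0.0950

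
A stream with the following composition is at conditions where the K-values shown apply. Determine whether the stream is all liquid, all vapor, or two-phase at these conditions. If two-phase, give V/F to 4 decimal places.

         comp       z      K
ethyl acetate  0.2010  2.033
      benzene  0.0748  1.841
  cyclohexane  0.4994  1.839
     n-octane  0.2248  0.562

all vapor

ΣzᵢKᵢ = 1.5911; Σzᵢ/Kᵢ = 0.8111.
Since Σzᵢ/Kᵢ < 1 the mixture is above its dew point — single vapor phase.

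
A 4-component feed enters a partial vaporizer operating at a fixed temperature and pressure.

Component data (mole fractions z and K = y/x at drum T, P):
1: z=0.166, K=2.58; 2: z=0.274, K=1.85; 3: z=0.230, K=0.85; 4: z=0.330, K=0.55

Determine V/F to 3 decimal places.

V/F = 0.748

Newton iteration, V/F⁰ = 0.5:
  V/F = 0.500: g = 0.0811, g' = -0.344 → V/F = 0.736
  V/F = 0.736: g = 0.0039, g' = -0.319 → V/F = 0.748
Converged at V/F = 0.748.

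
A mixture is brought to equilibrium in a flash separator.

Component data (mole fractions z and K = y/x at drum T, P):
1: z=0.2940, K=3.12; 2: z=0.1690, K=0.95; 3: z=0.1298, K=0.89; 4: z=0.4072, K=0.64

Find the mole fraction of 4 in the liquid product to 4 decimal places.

Let β = V/F and solve Σ zᵢ(Kᵢ−1)/(1+β(Kᵢ−1)) = 0.
Check two-phase: ΣzᵢKᵢ = 1.4540 > 1 and Σzᵢ/Kᵢ = 1.0542 > 1, so g(0) = 0.4540 > 0 and g(1) = -0.0542 < 0.
Iterate (Newton) starting at β = 0.5:
  β = 0.5000: g = 0.10002, g' = -0.3921 → β = 0.7551
  β = 0.7551: g = 0.01398, g' = -0.2972 → β = 0.8021
  β = 0.8021: g = 0.00023, g' = -0.2879 → β = 0.8029
Converged at β = 0.8029.
Compositions from xᵢ = zᵢ/(1+β(Kᵢ−1)), yᵢ = Kᵢxᵢ:
  1: x = 0.1088, y = 0.3395
  2: x = 0.1761, y = 0.1673
  3: x = 0.1424, y = 0.1267
  4: x = 0.5728, y = 0.3666

x_4 = 0.5728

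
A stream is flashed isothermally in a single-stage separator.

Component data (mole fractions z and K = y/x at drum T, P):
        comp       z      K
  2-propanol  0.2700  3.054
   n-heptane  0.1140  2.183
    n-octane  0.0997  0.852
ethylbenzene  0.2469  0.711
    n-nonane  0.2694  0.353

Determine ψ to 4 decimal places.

Let ψ = V/F and solve Σ zᵢ(Kᵢ−1)/(1+ψ(Kᵢ−1)) = 0.
g(0) = ΣzᵢKᵢ − 1 = 0.4290 and g(1) = 1 − Σzᵢ/Kᵢ = -0.3681, so a root lies in (0, 1).
Newton iteration, ψ⁰ = 0.5:
  ψ = 0.5000: g = 0.00134, g' = -0.6174 → ψ = 0.5022
Converged at ψ = 0.5022.

ψ = 0.5022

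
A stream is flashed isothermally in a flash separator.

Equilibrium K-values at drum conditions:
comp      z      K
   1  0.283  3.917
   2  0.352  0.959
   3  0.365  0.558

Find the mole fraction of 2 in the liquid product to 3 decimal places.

Let ψ = V/F and solve Σ zᵢ(Kᵢ−1)/(1+ψ(Kᵢ−1)) = 0.
Check two-phase: ΣzᵢKᵢ = 1.650 > 1 and Σzᵢ/Kᵢ = 1.093 > 1, so g(0) = 0.650 > 0 and g(1) = -0.093 < 0.
Newton–Raphson from ψ = 0.5:
  ψ = 0.500: g = 0.1139, g' = -0.517 → ψ = 0.721
  ψ = 0.721: g = 0.0145, g' = -0.404 → ψ = 0.757
Converged at ψ = 0.757.
Compositions from xᵢ = zᵢ/(1+ψ(Kᵢ−1)), yᵢ = Kᵢxᵢ:
  1: x = 0.088, y = 0.346
  2: x = 0.363, y = 0.348
  3: x = 0.549, y = 0.306

x_2 = 0.363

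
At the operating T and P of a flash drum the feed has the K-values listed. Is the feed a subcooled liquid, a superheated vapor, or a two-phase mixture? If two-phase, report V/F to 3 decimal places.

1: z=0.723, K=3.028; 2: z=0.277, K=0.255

ΣzᵢKᵢ = 2.260; Σzᵢ/Kᵢ = 1.325.
Both exceed 1, so a two-phase solution exists.
Rachford–Rice: g(ψ) = Σ zᵢ(Kᵢ−1)/(1+ψ(Kᵢ−1)) = 0.
Binary case is linear: z₁(K₁−1)(1+ψ(K₂−1)) + z₂(K₂−1)(1+ψ(K₁−1)) = 0
⇒ ψ = [z₁(K₁−1)+z₂(K₂−1)] / [−(K₁−1)(K₂−1)] = 1.2599/1.5109 = 0.834

two-phase, V/F = 0.834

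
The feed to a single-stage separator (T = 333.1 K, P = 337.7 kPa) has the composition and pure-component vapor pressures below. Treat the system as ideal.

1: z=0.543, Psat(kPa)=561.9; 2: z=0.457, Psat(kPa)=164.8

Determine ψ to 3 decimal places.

ψ = 0.372

Raoult's law: Kᵢ = Pᵢˢᵃᵗ/P = Pᵢˢᵃᵗ/337.7.
  K_1 = 561.9/337.7 = 1.66390, K_2 = 164.8/337.7 = 0.48801
Material balance + equilibrium reduce to Σ zᵢ(Kᵢ−1)/(1+ψ(Kᵢ−1)) = 0.
g(0) = ΣzᵢKᵢ − 1 = 0.127 and g(1) = 1 − Σzᵢ/Kᵢ = -0.263, so a root lies in (0, 1).
Iterate (Newton) starting at ψ = 0.65:
  ψ = 0.650: g = -0.0989, g' = -0.386 → ψ = 0.394
  ψ = 0.394: g = -0.0073, g' = -0.338 → ψ = 0.372
Converged at ψ = 0.372.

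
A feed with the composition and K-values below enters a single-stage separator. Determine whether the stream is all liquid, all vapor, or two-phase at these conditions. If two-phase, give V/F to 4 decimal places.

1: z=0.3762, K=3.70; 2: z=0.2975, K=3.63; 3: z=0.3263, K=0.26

two-phase, V/F = 0.7881

ΣzᵢKᵢ = 2.5567; Σzᵢ/Kᵢ = 1.4386.
Both exceed 1, so a two-phase solution exists.
Rachford–Rice: g(ψ) = Σ zᵢ(Kᵢ−1)/(1+ψ(Kᵢ−1)) = 0.
Newton–Raphson from ψ = 0.57:
  ψ = 0.5700: g = 0.29553, g' = -1.2894 → ψ = 0.7992
  ψ = 0.7992: g = -0.01707, g' = -1.5592 → ψ = 0.7883
  ψ = 0.7883: g = -0.00018, g' = -1.5272 → ψ = 0.7881
Converged at ψ = 0.7881.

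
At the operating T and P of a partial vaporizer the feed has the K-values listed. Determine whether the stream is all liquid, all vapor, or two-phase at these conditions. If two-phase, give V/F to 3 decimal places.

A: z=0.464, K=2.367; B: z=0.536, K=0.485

ΣzᵢKᵢ = 1.358; Σzᵢ/Kᵢ = 1.301.
Both exceed 1, so a two-phase solution exists.
Material balance + equilibrium reduce to Σ zᵢ(Kᵢ−1)/(1+ψ(Kᵢ−1)) = 0.
Binary case is linear: z₁(K₁−1)(1+ψ(K₂−1)) + z₂(K₂−1)(1+ψ(K₁−1)) = 0
⇒ ψ = [z₁(K₁−1)+z₂(K₂−1)] / [−(K₁−1)(K₂−1)] = 0.3582/0.7040 = 0.509

two-phase, V/F = 0.509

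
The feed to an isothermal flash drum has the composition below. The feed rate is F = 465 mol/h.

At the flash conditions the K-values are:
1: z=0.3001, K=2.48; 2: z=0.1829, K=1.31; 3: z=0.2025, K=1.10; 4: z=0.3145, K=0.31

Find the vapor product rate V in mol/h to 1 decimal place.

Rachford–Rice: g(ψ) = Σ zᵢ(Kᵢ−1)/(1+ψ(Kᵢ−1)) = 0.
g(0) = ΣzᵢKᵢ − 1 = 0.3041 and g(1) = 1 − Σzᵢ/Kᵢ = -0.4592, so a root lies in (0, 1).
Newton–Raphson from ψ = 0.5:
  ψ = 0.5000: g = -0.00767, g' = -0.5811 → ψ = 0.4868
  ψ = 0.4868: g = -0.00003, g' = -0.5767 → ψ = 0.4867
Converged at ψ = 0.4867.
Then V = ψ·F = 0.4867·465 = 226.3 mol/h and L = F − V = 238.7 mol/h.

V = 226.3 mol/h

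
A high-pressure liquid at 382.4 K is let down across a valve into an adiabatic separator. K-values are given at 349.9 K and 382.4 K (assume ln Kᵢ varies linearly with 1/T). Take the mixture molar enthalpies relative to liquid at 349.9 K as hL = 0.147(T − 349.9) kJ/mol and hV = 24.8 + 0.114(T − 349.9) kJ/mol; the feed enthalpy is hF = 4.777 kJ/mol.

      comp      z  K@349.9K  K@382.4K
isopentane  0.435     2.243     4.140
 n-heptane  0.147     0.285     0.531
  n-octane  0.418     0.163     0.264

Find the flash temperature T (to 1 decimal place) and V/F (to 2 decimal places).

T = 354.6 K, V/F = 0.17

Adiabatic flash: solve Rachford–Rice at each trial T, then check hF = ψ·hV(T) + (1−ψ)·hL(T).
  T = 349.9 K: K = (2.243, 0.285, 0.163), RR gives ψ = 0.085, H_out = 2.120 kJ/mol
  T = 382.4 K: K = (4.140, 0.531, 0.264), RR gives ψ = 0.464, H_out = 15.798 kJ/mol
  T = 366.1 K: K = (3.086, 0.394, 0.210), RR gives ψ = 0.313, H_out = 9.977 kJ/mol
  T = 358.0 K: K = (2.641, 0.336, 0.185), RR gives ψ = 0.216, H_out = 6.485 kJ/mol
  T = 353.9 K: K = (2.433, 0.310, 0.174), RR gives ψ = 0.155, H_out = 4.423 kJ/mol
  T = 355.9 K: K = (2.533, 0.322, 0.179), RR gives ψ = 0.186, H_out = 5.460 kJ/mol
Linear interpolation between T = 353.9 (H_out = 4.423) and T = 355.9 (H_out = 5.460) on hF = 4.777 gives T ≈ 354.6 K, at which ψ = 0.17.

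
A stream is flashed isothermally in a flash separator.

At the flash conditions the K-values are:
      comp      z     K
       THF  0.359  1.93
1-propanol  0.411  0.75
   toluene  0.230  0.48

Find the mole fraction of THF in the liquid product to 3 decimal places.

x_THF = 0.275

Rachford–Rice: g(V/F) = Σ zᵢ(Kᵢ−1)/(1+V/F(Kᵢ−1)) = 0.
Feasibility: ΣzᵢKᵢ = 1.112, Σzᵢ/Kᵢ = 1.213 — both > 1, two phases present.
Newton iteration, V/F⁰ = 0.5:
  V/F = 0.500: g = -0.0512, g' = -0.292 → V/F = 0.325
  V/F = 0.325: g = 0.0007, g' = -0.304 → V/F = 0.327
Converged at V/F = 0.327.
Compositions from xᵢ = zᵢ/(1+V/F(Kᵢ−1)), yᵢ = Kᵢxᵢ:
  THF: x = 0.275, y = 0.531
  1-propanol: x = 0.448, y = 0.336
  toluene: x = 0.277, y = 0.133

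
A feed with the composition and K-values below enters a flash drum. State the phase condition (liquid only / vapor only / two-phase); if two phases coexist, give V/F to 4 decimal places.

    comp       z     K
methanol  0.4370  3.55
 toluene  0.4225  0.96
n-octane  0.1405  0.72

ΣzᵢKᵢ = 2.0581; Σzᵢ/Kᵢ = 0.7583.
Since Σzᵢ/Kᵢ < 1 the mixture is above its dew point — single vapor phase.

vapor only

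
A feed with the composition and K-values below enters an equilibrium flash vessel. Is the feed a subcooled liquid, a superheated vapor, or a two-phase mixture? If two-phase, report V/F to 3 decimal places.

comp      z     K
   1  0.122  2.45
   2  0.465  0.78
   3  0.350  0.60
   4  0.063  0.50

ΣzᵢKᵢ = 0.903; Σzᵢ/Kᵢ = 1.355.
Since ΣzᵢKᵢ < 1 the mixture is below its bubble point — single liquid phase.

subcooled liquid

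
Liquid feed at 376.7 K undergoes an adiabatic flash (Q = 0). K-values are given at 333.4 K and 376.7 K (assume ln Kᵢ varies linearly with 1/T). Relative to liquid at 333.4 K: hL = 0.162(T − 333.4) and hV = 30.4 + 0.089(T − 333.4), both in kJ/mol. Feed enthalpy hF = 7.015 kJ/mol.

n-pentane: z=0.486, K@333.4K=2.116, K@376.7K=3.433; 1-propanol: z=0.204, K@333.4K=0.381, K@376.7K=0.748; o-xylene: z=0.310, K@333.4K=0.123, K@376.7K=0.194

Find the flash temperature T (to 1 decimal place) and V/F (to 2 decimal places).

Adiabatic flash: solve Rachford–Rice at each trial T, then check hF = ψ·hV(T) + (1−ψ)·hL(T).
  T = 333.4 K: K = (2.116, 0.381, 0.123), RR gives ψ = 0.164, H_out = 4.999 kJ/mol
  T = 376.7 K: K = (3.433, 0.748, 0.194), RR gives ψ = 0.548, H_out = 21.932 kJ/mol
  T = 355.0 K: K = (2.734, 0.545, 0.157), RR gives ψ = 0.390, H_out = 14.742 kJ/mol
  T = 344.2 K: K = (2.415, 0.458, 0.139), RR gives ψ = 0.291, H_out = 10.361 kJ/mol
  T = 338.8 K: K = (2.263, 0.418, 0.131), RR gives ψ = 0.232, H_out = 7.840 kJ/mol
  T = 336.1 K: K = (2.189, 0.399, 0.127), RR gives ψ = 0.200, H_out = 6.466 kJ/mol
  T = 337.5 K: K = (2.227, 0.409, 0.129), RR gives ψ = 0.217, H_out = 7.189 kJ/mol
Linear interpolation between T = 336.1 (H_out = 6.466) and T = 337.5 (H_out = 7.189) on hF = 7.015 gives T ≈ 337.2 K, at which ψ = 0.21.

T = 337.2 K, V/F = 0.21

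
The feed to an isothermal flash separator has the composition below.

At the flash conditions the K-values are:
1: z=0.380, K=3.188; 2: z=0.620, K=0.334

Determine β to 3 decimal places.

Rachford–Rice: g(β) = Σ zᵢ(Kᵢ−1)/(1+β(Kᵢ−1)) = 0.
Check two-phase: ΣzᵢKᵢ = 1.419 > 1 and Σzᵢ/Kᵢ = 1.975 > 1, so g(0) = 0.419 > 0 and g(1) = -0.975 < 0.
Binary case is linear: z₁(K₁−1)(1+β(K₂−1)) + z₂(K₂−1)(1+β(K₁−1)) = 0
⇒ β = [z₁(K₁−1)+z₂(K₂−1)] / [−(K₁−1)(K₂−1)] = 0.4185/1.4572 = 0.287

β = 0.287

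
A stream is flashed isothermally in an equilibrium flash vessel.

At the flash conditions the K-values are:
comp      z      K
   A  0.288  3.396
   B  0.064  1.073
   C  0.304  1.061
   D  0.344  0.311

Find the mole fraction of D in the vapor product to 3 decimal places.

Material balance + equilibrium reduce to Σ zᵢ(Kᵢ−1)/(1+ψ(Kᵢ−1)) = 0.
Check two-phase: ΣzᵢKᵢ = 1.476 > 1 and Σzᵢ/Kᵢ = 1.537 > 1, so g(0) = 0.476 > 0 and g(1) = -0.537 < 0.
Iterate (Newton) starting at ψ = 0.5:
  ψ = 0.500: g = -0.0251, g' = -0.724 → ψ = 0.465
Converged at ψ = 0.465.
Compositions from xᵢ = zᵢ/(1+ψ(Kᵢ−1)), yᵢ = Kᵢxᵢ:
  A: x = 0.136, y = 0.462
  B: x = 0.062, y = 0.066
  C: x = 0.296, y = 0.314
  D: x = 0.506, y = 0.157

y_D = 0.157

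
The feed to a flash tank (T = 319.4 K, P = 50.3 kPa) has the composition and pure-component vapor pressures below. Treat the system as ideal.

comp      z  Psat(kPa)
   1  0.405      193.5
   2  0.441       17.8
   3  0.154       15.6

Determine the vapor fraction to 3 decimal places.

Raoult's law: Kᵢ = Pᵢˢᵃᵗ/P = Pᵢˢᵃᵗ/50.3.
  K_1 = 193.5/50.3 = 3.84692, K_2 = 17.8/50.3 = 0.35388, K_3 = 15.6/50.3 = 0.31014
Material balance + equilibrium reduce to Σ zᵢ(Kᵢ−1)/(1+ψ(Kᵢ−1)) = 0.
Check two-phase: ΣzᵢKᵢ = 1.762 > 1 and Σzᵢ/Kᵢ = 1.848 > 1, so g(0) = 0.762 > 0 and g(1) = -0.848 < 0.
Newton iteration, ψ⁰ = 0.54:
  ψ = 0.540: g = -0.1525, g' = -1.130 → ψ = 0.405
  ψ = 0.405: g = 0.0021, g' = -1.187 → ψ = 0.407
Converged at ψ = 0.407.

ψ = 0.407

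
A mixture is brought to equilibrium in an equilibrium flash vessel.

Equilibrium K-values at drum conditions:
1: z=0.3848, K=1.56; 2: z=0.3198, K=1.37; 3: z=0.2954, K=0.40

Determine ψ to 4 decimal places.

ψ = 0.5456

Material balance + equilibrium reduce to Σ zᵢ(Kᵢ−1)/(1+ψ(Kᵢ−1)) = 0.
Feasibility: ΣzᵢKᵢ = 1.1566, Σzᵢ/Kᵢ = 1.2186 — both > 1, two phases present.
Newton–Raphson from ψ = 0.39:
  ψ = 0.3900: g = 0.04888, g' = -0.2960 → ψ = 0.5552
  ψ = 0.5552: g = -0.00322, g' = -0.3395 → ψ = 0.5457
  ψ = 0.5457: g = -0.00002, g' = -0.3362 → ψ = 0.5456
Converged at ψ = 0.5456.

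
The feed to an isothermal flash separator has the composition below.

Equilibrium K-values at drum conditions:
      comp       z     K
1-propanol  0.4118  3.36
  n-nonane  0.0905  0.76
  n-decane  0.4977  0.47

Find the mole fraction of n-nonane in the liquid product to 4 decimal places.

x_n-nonane = 0.1053

Newton iteration, ψ⁰ = 0.5:
  ψ = 0.5000: g = 0.06223, g' = -0.7481 → ψ = 0.5832
  ψ = 0.5832: g = 0.00193, g' = -0.7061 → ψ = 0.5859
Converged at ψ = 0.5859.
Compositions from xᵢ = zᵢ/(1+ψ(Kᵢ−1)), yᵢ = Kᵢxᵢ:
  1-propanol: x = 0.1728, y = 0.5807
  n-nonane: x = 0.1053, y = 0.0800
  n-decane: x = 0.7219, y = 0.3393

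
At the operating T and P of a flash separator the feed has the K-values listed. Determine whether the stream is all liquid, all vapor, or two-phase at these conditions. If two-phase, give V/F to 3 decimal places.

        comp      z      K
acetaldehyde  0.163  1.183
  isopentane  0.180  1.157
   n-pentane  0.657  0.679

all liquid

ΣzᵢKᵢ = 0.847; Σzᵢ/Kᵢ = 1.261.
Since ΣzᵢKᵢ < 1 the mixture is below its bubble point — single liquid phase.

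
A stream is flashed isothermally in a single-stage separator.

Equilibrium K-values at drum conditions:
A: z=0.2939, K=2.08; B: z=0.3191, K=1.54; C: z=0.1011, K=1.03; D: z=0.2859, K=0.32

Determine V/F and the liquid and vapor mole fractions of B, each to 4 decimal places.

V/F = 0.5952, x_B = 0.2415, y_B = 0.3719

Rachford–Rice: g(V/F) = Σ zᵢ(Kᵢ−1)/(1+V/F(Kᵢ−1)) = 0.
g(0) = ΣzᵢKᵢ − 1 = 0.2983 and g(1) = 1 − Σzᵢ/Kᵢ = -0.3401, so a root lies in (0, 1).
Newton iteration, V/F⁰ = 0.5:
  V/F = 0.5000: g = 0.05022, g' = -0.5058 → V/F = 0.5993
  V/F = 0.5993: g = -0.00227, g' = -0.5561 → V/F = 0.5952
Converged at V/F = 0.5952.
Compositions from xᵢ = zᵢ/(1+V/F(Kᵢ−1)), yᵢ = Kᵢxᵢ:
  A: x = 0.1789, y = 0.3721
  B: x = 0.2415, y = 0.3719
  C: x = 0.0993, y = 0.1023
  D: x = 0.4803, y = 0.1537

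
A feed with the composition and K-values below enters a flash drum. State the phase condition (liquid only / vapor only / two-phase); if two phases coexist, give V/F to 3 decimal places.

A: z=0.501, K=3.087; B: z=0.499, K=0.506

ΣzᵢKᵢ = 1.799; Σzᵢ/Kᵢ = 1.148.
Both exceed 1, so a two-phase solution exists.
Rachford–Rice: g(ψ) = Σ zᵢ(Kᵢ−1)/(1+ψ(Kᵢ−1)) = 0.
Iterate (Newton) starting at ψ = 0.5:
  ψ = 0.500: g = 0.1843, g' = -0.737 → ψ = 0.750
  ψ = 0.750: g = 0.0160, g' = -0.639 → ψ = 0.775
Converged at ψ = 0.775.

two-phase, V/F = 0.775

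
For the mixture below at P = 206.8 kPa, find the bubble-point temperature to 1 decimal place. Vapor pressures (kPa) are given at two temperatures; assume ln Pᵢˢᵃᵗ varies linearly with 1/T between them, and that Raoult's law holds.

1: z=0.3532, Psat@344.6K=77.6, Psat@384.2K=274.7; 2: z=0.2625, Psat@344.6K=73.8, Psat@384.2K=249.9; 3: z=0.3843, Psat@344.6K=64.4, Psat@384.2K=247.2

T = 376.8 K

Bubble-point temperature: ΣzᵢPᵢˢᵃᵗ(T) = P. Interpolate ln Pᵢˢᵃᵗ = aᵢ + bᵢ/T.
  T = 344.6 K: ΣzᵢPᵢˢᵃᵗ = 71.53 kPa
  T = 384.2 K: ΣzᵢPᵢˢᵃᵗ = 257.62 kPa
  T = 364.4 K: ΣzᵢPᵢˢᵃᵗ = 140.51 kPa
  T = 374.3 K: ΣzᵢPᵢˢᵃᵗ = 191.78 kPa
  T = 379.2 K: ΣzᵢPᵢˢᵃᵗ = 222.37 kPa
  T = 376.8 K: ΣzᵢPᵢˢᵃᵗ = 206.92 kPa
Interpolating between 374.3 K and 376.8 K gives T ≈ 376.8 K.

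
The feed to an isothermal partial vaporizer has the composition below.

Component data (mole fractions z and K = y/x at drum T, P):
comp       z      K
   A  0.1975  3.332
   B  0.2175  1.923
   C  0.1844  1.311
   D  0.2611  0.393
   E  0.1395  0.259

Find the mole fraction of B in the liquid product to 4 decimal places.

x_B = 0.1478

Let β = V/F and solve Σ zᵢ(Kᵢ−1)/(1+β(Kᵢ−1)) = 0.
Check two-phase: ΣzᵢKᵢ = 1.4568 > 1 and Σzᵢ/Kᵢ = 1.5160 > 1, so g(0) = 0.4568 > 0 and g(1) = -0.5160 < 0.
Iterate (Newton) starting at β = 0.37:
  β = 0.3700: g = 0.10151, g' = -0.7322 → β = 0.5086
  β = 0.5086: g = 0.00164, g' = -0.7225 → β = 0.5109
Converged at β = 0.5109.
Compositions from xᵢ = zᵢ/(1+β(Kᵢ−1)), yᵢ = Kᵢxᵢ:
  A: x = 0.0901, y = 0.3003
  B: x = 0.1478, y = 0.2842
  C: x = 0.1591, y = 0.2086
  D: x = 0.3785, y = 0.1487
  E: x = 0.2245, y = 0.0581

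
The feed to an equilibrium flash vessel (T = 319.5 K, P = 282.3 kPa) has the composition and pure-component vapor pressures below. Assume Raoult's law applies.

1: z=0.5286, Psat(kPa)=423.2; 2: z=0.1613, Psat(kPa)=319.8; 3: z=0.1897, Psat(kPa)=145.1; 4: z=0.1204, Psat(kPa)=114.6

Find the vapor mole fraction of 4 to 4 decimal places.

Raoult's law: Kᵢ = Pᵢˢᵃᵗ/P = Pᵢˢᵃᵗ/282.3.
  K_1 = 423.2/282.3 = 1.499114, K_2 = 319.8/282.3 = 1.132837, K_3 = 145.1/282.3 = 0.513992, K_4 = 114.6/282.3 = 0.405951
Material balance + equilibrium reduce to Σ zᵢ(Kᵢ−1)/(1+β(Kᵢ−1)) = 0.
Feasibility: ΣzᵢKᵢ = 1.1215, Σzᵢ/Kᵢ = 1.1607 — both > 1, two phases present.
Newton–Raphson from β = 0.5:
  β = 0.5000: g = 0.00770, g' = -0.2510 → β = 0.5307
  β = 0.5307: g = -0.00009, g' = -0.2568 → β = 0.5303
Converged at β = 0.5303.
Compositions from xᵢ = zᵢ/(1+β(Kᵢ−1)), yᵢ = Kᵢxᵢ:
  1: x = 0.4180, y = 0.6266
  2: x = 0.1507, y = 0.1707
  3: x = 0.2556, y = 0.1314
  4: x = 0.1758, y = 0.0714

y_4 = 0.0714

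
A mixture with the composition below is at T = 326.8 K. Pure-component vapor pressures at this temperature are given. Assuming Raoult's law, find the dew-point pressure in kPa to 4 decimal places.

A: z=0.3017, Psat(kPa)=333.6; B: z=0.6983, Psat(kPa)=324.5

Pdew = 327.1927 kPa

At the dew point ψ → 1, so Σzᵢ/Kᵢ = 1 with Kᵢ = Pᵢˢᵃᵗ/P ⇒ 1/P = Σzᵢ/Pᵢˢᵃᵗ.
1/P = 0.3017/333.6 + 0.6983/324.5 = 0.0030563 ⇒ P = 327.1927 kPa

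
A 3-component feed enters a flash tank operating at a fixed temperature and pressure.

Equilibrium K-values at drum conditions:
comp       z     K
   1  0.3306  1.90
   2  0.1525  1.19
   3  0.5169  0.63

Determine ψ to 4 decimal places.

ψ = 0.4874

Newton iteration, ψ⁰ = 0.5:
  ψ = 0.5000: g = -0.00301, g' = -0.2385 → ψ = 0.4874
Converged at ψ = 0.4874.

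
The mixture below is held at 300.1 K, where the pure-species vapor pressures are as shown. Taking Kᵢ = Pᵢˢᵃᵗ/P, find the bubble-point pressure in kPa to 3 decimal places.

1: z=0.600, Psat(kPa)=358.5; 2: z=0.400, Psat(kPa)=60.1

Pbub = 239.140 kPa

At the bubble point ψ → 0, so ΣzᵢKᵢ = 1 with Kᵢ = Pᵢˢᵃᵗ/P ⇒ P = ΣzᵢPᵢˢᵃᵗ.
P = 0.600·358.5 + 0.400·60.1 = 239.140 kPa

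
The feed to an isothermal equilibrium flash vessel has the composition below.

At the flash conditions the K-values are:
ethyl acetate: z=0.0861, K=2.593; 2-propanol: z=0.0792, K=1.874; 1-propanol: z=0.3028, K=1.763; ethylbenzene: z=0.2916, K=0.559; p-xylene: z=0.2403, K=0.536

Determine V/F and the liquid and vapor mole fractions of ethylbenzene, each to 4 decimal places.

V/F = 0.4505, x_ethylbenzene = 0.3639, y_ethylbenzene = 0.2034

Material balance + equilibrium reduce to Σ zᵢ(Kᵢ−1)/(1+V/F(Kᵢ−1)) = 0.
Check two-phase: ΣzᵢKᵢ = 1.1973 > 1 and Σzᵢ/Kᵢ = 1.2172 > 1, so g(0) = 0.1973 > 0 and g(1) = -0.2172 < 0.
Newton iteration, V/F⁰ = 0.67:
  V/F = 0.6700: g = -0.08144, g' = -0.3756 → V/F = 0.4532
  V/F = 0.4532: g = -0.00098, g' = -0.3736 → V/F = 0.4505
Converged at V/F = 0.4505.
Compositions from xᵢ = zᵢ/(1+V/F(Kᵢ−1)), yᵢ = Kᵢxᵢ:
  ethyl acetate: x = 0.0501, y = 0.1300
  2-propanol: x = 0.0568, y = 0.1065
  1-propanol: x = 0.2253, y = 0.3973
  ethylbenzene: x = 0.3639, y = 0.2034
  p-xylene: x = 0.3038, y = 0.1628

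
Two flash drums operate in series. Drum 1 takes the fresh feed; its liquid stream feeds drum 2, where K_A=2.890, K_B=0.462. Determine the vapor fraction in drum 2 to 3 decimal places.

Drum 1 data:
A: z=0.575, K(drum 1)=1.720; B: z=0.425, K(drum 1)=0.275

Drum 1:
Binary case is linear: z₁(K₁−1)(1+ψ₁(K₂−1)) + z₂(K₂−1)(1+ψ₁(K₁−1)) = 0
⇒ ψ₁ = [z₁(K₁−1)+z₂(K₂−1)] / [−(K₁−1)(K₂−1)] = 0.1059/0.5220 = 0.203
Drum-1 compositions:
  A: x = 0.502, y = 0.863
  B: x = 0.498, y = 0.137
Drum-2 feed = drum-1 liquid: z₂ = (0.5017, 0.4983).
Drum 2:
Rachford–Rice: g(ψ₂) = Σ zᵢ(Kᵢ−1)/(1+ψ₂(Kᵢ−1)) = 0.
g(0) = ΣzᵢKᵢ − 1 = 0.680 and g(1) = 1 − Σzᵢ/Kᵢ = -0.252, so a root lies in (0, 1).
Binary case is linear: z₁(K₁−1)(1+ψ₂(K₂−1)) + z₂(K₂−1)(1+ψ₂(K₁−1)) = 0
⇒ ψ₂ = [z₁(K₁−1)+z₂(K₂−1)] / [−(K₁−1)(K₂−1)] = 0.6802/1.0168 = 0.669
  A: x = 0.222, y = 0.640
  B: x = 0.778, y = 0.360

V/F (drum 2) = 0.669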